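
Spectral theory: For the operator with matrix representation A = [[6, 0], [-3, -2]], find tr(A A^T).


trace(A * A^T) = sum of squares of all entries
= 6^2 + 0^2 + (-3)^2 + (-2)^2
= 36 + 0 + 9 + 4
= 49

49


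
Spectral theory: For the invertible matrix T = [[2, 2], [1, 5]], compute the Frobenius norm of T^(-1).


det(T) = 2*5 - 2*1 = 8
T^(-1) = (1/8) * [[5, -2], [-1, 2]] = [[0.6250, -0.2500], [-0.1250, 0.2500]]
||T^(-1)||_F^2 = 0.6250^2 + (-0.2500)^2 + (-0.1250)^2 + 0.2500^2 = 0.5312
||T^(-1)||_F = sqrt(0.5312) = 0.7289

0.7289


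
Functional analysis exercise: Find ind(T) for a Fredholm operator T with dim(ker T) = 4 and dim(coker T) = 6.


The Fredholm index is defined as ind(T) = dim(ker T) - dim(coker T)
= 4 - 6
= -2

-2


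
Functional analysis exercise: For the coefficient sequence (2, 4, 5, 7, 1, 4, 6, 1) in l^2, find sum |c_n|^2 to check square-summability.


sum |c_n|^2 = 2^2 + 4^2 + 5^2 + 7^2 + 1^2 + 4^2 + 6^2 + 1^2
= 4 + 16 + 25 + 49 + 1 + 16 + 36 + 1
= 148

148


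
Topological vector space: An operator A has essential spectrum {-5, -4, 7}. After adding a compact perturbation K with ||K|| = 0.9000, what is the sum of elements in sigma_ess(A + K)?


By Weyl's theorem, the essential spectrum is invariant under compact perturbations.
sigma_ess(A + K) = sigma_ess(A) = {-5, -4, 7}
Sum = -5 + -4 + 7 = -2

-2


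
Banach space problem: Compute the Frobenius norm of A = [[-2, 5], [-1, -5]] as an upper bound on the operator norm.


||A||_F^2 = sum a_ij^2
= (-2)^2 + 5^2 + (-1)^2 + (-5)^2
= 4 + 25 + 1 + 25 = 55
||A||_F = sqrt(55) = 7.4162

7.4162


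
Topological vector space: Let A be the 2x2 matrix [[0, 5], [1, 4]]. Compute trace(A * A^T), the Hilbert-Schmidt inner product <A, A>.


trace(A * A^T) = sum of squares of all entries
= 0^2 + 5^2 + 1^2 + 4^2
= 0 + 25 + 1 + 16
= 42

42


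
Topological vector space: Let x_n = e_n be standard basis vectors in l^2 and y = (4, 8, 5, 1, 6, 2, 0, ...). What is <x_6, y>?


x_6 = e_6 is the standard basis vector with 1 in position 6.
<x_6, y> = y_6 = 2
As n -> infinity, <x_n, y> -> 0, confirming weak convergence of (x_n) to 0.

2


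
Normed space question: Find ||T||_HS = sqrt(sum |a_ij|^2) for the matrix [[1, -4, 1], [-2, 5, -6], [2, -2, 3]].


The Hilbert-Schmidt norm is sqrt(sum of squares of all entries).
Sum of squares = 1^2 + (-4)^2 + 1^2 + (-2)^2 + 5^2 + (-6)^2 + 2^2 + (-2)^2 + 3^2
= 1 + 16 + 1 + 4 + 25 + 36 + 4 + 4 + 9 = 100
||T||_HS = sqrt(100) = 10.0000

10.0000


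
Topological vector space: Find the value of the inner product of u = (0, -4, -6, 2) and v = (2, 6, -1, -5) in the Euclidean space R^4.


Computing the standard inner product <u, v> = sum u_i * v_i
= 0*2 + -4*6 + -6*-1 + 2*-5
= 0 + -24 + 6 + -10
= -28

-28


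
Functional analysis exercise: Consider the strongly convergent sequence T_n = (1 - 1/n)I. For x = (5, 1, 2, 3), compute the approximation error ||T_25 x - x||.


T_25 x - x = (1 - 1/25)x - x = -x/25
||x|| = sqrt(39) = 6.2450
||T_25 x - x|| = ||x||/25 = 6.2450/25 = 0.2498

0.2498


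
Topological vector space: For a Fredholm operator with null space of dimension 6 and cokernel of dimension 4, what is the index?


The Fredholm index is defined as ind(T) = dim(ker T) - dim(coker T)
= 6 - 4
= 2

2


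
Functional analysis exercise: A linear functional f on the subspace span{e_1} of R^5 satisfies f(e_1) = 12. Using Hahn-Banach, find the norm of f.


The norm of f is given by ||f|| = sup_{||x||=1} |f(x)|.
On span{e_1}, ||e_1|| = 1, so ||f|| = |f(e_1)| / ||e_1||
= |12| / 1 = 12.0000

12.0000


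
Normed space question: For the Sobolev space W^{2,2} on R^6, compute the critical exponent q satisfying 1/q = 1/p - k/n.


Using the Sobolev embedding formula: 1/q = 1/p - k/n
1/q = 1/2 - 2/6 = 1/6
q = 1/(1/6) = 6

6.0000


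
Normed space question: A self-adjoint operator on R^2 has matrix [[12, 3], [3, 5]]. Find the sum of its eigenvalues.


For a self-adjoint (symmetric) matrix, the eigenvalues are real.
The sum of eigenvalues equals the trace of the matrix.
trace = 12 + 5 = 17

17


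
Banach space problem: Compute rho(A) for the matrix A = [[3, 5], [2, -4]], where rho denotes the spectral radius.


For a 2x2 matrix, eigenvalues satisfy lambda^2 - (trace)*lambda + det = 0
trace = 3 + -4 = -1
det = 3*-4 - 5*2 = -22
discriminant = (-1)^2 - 4*(-22) = 89
spectral radius = max |eigenvalue| = 5.2170

5.2170


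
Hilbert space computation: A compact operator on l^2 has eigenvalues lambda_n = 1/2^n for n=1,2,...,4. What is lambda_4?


The eigenvalue formula gives lambda_4 = 1/2^4
= 1/16
= 0.0625

0.0625


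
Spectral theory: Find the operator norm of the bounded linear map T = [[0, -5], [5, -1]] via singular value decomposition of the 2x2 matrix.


A^T A = [[25, -5], [-5, 26]]
trace(A^T A) = 51, det(A^T A) = 625
discriminant = 51^2 - 4*625 = 101
Largest eigenvalue of A^T A = (trace + sqrt(disc))/2 = 30.5249
||T|| = sqrt(30.5249) = 5.5249

5.5249


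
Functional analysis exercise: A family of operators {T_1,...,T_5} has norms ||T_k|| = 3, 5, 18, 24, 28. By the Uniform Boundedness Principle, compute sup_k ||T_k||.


By the Uniform Boundedness Principle, the supremum of norms is finite.
sup_k ||T_k|| = max(3, 5, 18, 24, 28) = 28

28


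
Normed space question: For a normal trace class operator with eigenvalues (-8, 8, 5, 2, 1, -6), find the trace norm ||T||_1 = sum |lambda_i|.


For a normal operator, singular values equal |eigenvalues|.
Trace norm = sum |lambda_i| = 8 + 8 + 5 + 2 + 1 + 6
= 30

30


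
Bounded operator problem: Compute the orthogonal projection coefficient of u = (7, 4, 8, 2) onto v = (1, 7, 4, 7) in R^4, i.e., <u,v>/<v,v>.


Computing <u,v> = 7*1 + 4*7 + 8*4 + 2*7 = 81
Computing <v,v> = 1^2 + 7^2 + 4^2 + 7^2 = 115
Projection coefficient = 81/115 = 0.7043

0.7043


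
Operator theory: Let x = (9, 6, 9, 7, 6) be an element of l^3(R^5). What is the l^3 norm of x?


The l^3 norm = (sum |x_i|^3)^(1/3)
Sum of 3th powers = 729 + 216 + 729 + 343 + 216 = 2233
||x||_3 = (2233)^(1/3) = 13.0706

13.0706


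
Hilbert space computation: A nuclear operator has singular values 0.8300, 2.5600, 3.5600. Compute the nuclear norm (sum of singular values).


The nuclear norm is the sum of all singular values.
||T||_1 = 0.8300 + 2.5600 + 3.5600
= 6.9500

6.9500


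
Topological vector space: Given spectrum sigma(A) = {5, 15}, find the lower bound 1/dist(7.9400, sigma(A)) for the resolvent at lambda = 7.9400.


dist(7.9400, {5, 15}) = min(|7.9400 - 5|, |7.9400 - 15|)
= min(2.9400, 7.0600) = 2.9400
Resolvent bound = 1/2.9400 = 0.3401

0.3401


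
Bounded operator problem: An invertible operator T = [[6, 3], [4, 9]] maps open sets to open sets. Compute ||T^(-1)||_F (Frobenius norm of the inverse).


det(T) = 6*9 - 3*4 = 42
T^(-1) = (1/42) * [[9, -3], [-4, 6]] = [[0.2143, -0.0714], [-0.0952, 0.1429]]
||T^(-1)||_F^2 = 0.2143^2 + (-0.0714)^2 + (-0.0952)^2 + 0.1429^2 = 0.0805
||T^(-1)||_F = sqrt(0.0805) = 0.2837

0.2837


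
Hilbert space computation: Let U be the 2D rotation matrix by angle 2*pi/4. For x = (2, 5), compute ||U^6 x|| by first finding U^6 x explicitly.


U is a rotation by theta = 2*pi/4
U^6 = rotation by 6*theta = 12*pi/4 = 4*pi/4 (mod 2*pi)
cos(4*pi/4) = -1.0000, sin(4*pi/4) = 0.0000
U^6 x = (-1.0000 * 2 - 0.0000 * 5, 0.0000 * 2 + -1.0000 * 5)
= (-2.0000, -5.0000)
||U^6 x|| = sqrt((-2.0000)^2 + (-5.0000)^2) = sqrt(29.0000) = 5.3852

5.3852


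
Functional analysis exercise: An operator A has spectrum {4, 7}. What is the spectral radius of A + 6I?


Spectrum of A + 6I = {10, 13}
Spectral radius = max |lambda| over the shifted spectrum
= max(10, 13) = 13

13


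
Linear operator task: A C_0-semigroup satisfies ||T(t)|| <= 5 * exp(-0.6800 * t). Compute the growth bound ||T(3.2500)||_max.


||T(3.2500)|| <= 5 * exp(-0.6800 * 3.2500)
= 5 * exp(-2.2100)
= 5 * 0.1097
= 0.5485

0.5485


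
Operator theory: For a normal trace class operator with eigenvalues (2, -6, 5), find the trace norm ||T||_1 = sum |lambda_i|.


For a normal operator, singular values equal |eigenvalues|.
Trace norm = sum |lambda_i| = 2 + 6 + 5
= 13

13


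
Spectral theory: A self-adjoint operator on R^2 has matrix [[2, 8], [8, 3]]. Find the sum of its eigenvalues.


For a self-adjoint (symmetric) matrix, the eigenvalues are real.
The sum of eigenvalues equals the trace of the matrix.
trace = 2 + 3 = 5

5


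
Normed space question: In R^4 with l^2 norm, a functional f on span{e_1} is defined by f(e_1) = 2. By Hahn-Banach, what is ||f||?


The norm of f is given by ||f|| = sup_{||x||=1} |f(x)|.
On span{e_1}, ||e_1|| = 1, so ||f|| = |f(e_1)| / ||e_1||
= |2| / 1 = 2.0000

2.0000


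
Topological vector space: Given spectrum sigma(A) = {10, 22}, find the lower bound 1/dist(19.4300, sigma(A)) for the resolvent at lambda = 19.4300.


dist(19.4300, {10, 22}) = min(|19.4300 - 10|, |19.4300 - 22|)
= min(9.4300, 2.5700) = 2.5700
Resolvent bound = 1/2.5700 = 0.3891

0.3891


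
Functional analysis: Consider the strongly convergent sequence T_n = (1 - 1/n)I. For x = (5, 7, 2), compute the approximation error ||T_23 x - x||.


T_23 x - x = (1 - 1/23)x - x = -x/23
||x|| = sqrt(78) = 8.8318
||T_23 x - x|| = ||x||/23 = 8.8318/23 = 0.3840

0.3840


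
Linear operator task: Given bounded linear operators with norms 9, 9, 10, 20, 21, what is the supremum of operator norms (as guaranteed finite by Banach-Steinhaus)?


By the Uniform Boundedness Principle, the supremum of norms is finite.
sup_k ||T_k|| = max(9, 9, 10, 20, 21) = 21

21


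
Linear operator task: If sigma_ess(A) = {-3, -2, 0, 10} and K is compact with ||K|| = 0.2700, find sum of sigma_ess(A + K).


By Weyl's theorem, the essential spectrum is invariant under compact perturbations.
sigma_ess(A + K) = sigma_ess(A) = {-3, -2, 0, 10}
Sum = -3 + -2 + 0 + 10 = 5

5


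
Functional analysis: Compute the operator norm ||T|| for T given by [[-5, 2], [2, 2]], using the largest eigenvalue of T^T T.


A^T A = [[29, -6], [-6, 8]]
trace(A^T A) = 37, det(A^T A) = 196
discriminant = 37^2 - 4*196 = 585
Largest eigenvalue of A^T A = (trace + sqrt(disc))/2 = 30.5934
||T|| = sqrt(30.5934) = 5.5311

5.5311


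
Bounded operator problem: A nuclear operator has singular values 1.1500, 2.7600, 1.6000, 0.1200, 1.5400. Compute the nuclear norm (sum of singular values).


The nuclear norm is the sum of all singular values.
||T||_1 = 1.1500 + 2.7600 + 1.6000 + 0.1200 + 1.5400
= 7.1700

7.1700


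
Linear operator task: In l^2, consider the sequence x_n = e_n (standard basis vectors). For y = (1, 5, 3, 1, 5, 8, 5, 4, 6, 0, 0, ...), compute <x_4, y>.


x_4 = e_4 is the standard basis vector with 1 in position 4.
<x_4, y> = y_4 = 1
As n -> infinity, <x_n, y> -> 0, confirming weak convergence of (x_n) to 0.

1


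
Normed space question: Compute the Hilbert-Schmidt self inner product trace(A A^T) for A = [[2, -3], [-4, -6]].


trace(A * A^T) = sum of squares of all entries
= 2^2 + (-3)^2 + (-4)^2 + (-6)^2
= 4 + 9 + 16 + 36
= 65

65


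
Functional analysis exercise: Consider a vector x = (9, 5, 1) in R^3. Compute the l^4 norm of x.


The l^4 norm = (sum |x_i|^4)^(1/4)
Sum of 4th powers = 6561 + 625 + 1 = 7187
||x||_4 = (7187)^(1/4) = 9.2074

9.2074


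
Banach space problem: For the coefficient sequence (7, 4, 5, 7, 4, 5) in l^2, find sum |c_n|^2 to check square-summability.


sum |c_n|^2 = 7^2 + 4^2 + 5^2 + 7^2 + 4^2 + 5^2
= 49 + 16 + 25 + 49 + 16 + 25
= 180

180


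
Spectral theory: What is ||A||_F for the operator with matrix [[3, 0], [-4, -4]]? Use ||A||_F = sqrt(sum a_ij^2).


||A||_F^2 = sum a_ij^2
= 3^2 + 0^2 + (-4)^2 + (-4)^2
= 9 + 0 + 16 + 16 = 41
||A||_F = sqrt(41) = 6.4031

6.4031


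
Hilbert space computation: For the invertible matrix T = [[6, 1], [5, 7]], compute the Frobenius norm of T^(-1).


det(T) = 6*7 - 1*5 = 37
T^(-1) = (1/37) * [[7, -1], [-5, 6]] = [[0.1892, -0.0270], [-0.1351, 0.1622]]
||T^(-1)||_F^2 = 0.1892^2 + (-0.0270)^2 + (-0.1351)^2 + 0.1622^2 = 0.0811
||T^(-1)||_F = sqrt(0.0811) = 0.2847

0.2847


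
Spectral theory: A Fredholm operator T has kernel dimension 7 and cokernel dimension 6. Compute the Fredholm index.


The Fredholm index is defined as ind(T) = dim(ker T) - dim(coker T)
= 7 - 6
= 1

1


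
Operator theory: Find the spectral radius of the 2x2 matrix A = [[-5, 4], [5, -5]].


For a 2x2 matrix, eigenvalues satisfy lambda^2 - (trace)*lambda + det = 0
trace = -5 + -5 = -10
det = -5*-5 - 4*5 = 5
discriminant = (-10)^2 - 4*(5) = 80
spectral radius = max |eigenvalue| = 9.4721

9.4721


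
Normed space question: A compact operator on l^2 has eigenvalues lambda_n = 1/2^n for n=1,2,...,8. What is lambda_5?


The eigenvalue formula gives lambda_5 = 1/2^5
= 1/32
= 0.0312

0.0312


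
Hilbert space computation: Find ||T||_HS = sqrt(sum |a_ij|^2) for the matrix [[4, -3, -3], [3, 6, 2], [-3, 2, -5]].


The Hilbert-Schmidt norm is sqrt(sum of squares of all entries).
Sum of squares = 4^2 + (-3)^2 + (-3)^2 + 3^2 + 6^2 + 2^2 + (-3)^2 + 2^2 + (-5)^2
= 16 + 9 + 9 + 9 + 36 + 4 + 9 + 4 + 25 = 121
||T||_HS = sqrt(121) = 11.0000

11.0000


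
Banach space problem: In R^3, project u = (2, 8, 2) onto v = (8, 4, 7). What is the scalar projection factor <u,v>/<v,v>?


Computing <u,v> = 2*8 + 8*4 + 2*7 = 62
Computing <v,v> = 8^2 + 4^2 + 7^2 = 129
Projection coefficient = 62/129 = 0.4806

0.4806


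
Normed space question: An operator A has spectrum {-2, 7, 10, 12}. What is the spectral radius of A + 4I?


Spectrum of A + 4I = {2, 11, 14, 16}
Spectral radius = max |lambda| over the shifted spectrum
= max(2, 11, 14, 16) = 16

16


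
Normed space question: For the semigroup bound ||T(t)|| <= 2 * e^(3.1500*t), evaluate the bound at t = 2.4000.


||T(2.4000)|| <= 2 * exp(3.1500 * 2.4000)
= 2 * exp(7.5600)
= 2 * 1919.8455
= 3839.6910

3839.6910


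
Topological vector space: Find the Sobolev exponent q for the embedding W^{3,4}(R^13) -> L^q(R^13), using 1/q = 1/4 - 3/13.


Using the Sobolev embedding formula: 1/q = 1/p - k/n
1/q = 1/4 - 3/13 = 1/52
q = 1/(1/52) = 52

52.0000


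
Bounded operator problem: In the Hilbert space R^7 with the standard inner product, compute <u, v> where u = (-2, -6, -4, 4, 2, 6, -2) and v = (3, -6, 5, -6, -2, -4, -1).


Computing the standard inner product <u, v> = sum u_i * v_i
= -2*3 + -6*-6 + -4*5 + 4*-6 + 2*-2 + 6*-4 + -2*-1
= -6 + 36 + -20 + -24 + -4 + -24 + 2
= -40

-40


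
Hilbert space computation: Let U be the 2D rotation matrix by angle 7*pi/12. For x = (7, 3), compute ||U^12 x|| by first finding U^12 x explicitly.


U is a rotation by theta = 7*pi/12
U^12 = rotation by 12*theta = 84*pi/12 = 12*pi/12 (mod 2*pi)
cos(12*pi/12) = -1.0000, sin(12*pi/12) = 0.0000
U^12 x = (-1.0000 * 7 - 0.0000 * 3, 0.0000 * 7 + -1.0000 * 3)
= (-7.0000, -3.0000)
||U^12 x|| = sqrt((-7.0000)^2 + (-3.0000)^2) = sqrt(58.0000) = 7.6158

7.6158


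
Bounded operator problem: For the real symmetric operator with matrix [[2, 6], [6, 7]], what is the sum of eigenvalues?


For a self-adjoint (symmetric) matrix, the eigenvalues are real.
The sum of eigenvalues equals the trace of the matrix.
trace = 2 + 7 = 9

9


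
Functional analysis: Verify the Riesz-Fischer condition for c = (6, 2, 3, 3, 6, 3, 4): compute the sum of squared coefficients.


sum |c_n|^2 = 6^2 + 2^2 + 3^2 + 3^2 + 6^2 + 3^2 + 4^2
= 36 + 4 + 9 + 9 + 36 + 9 + 16
= 119

119


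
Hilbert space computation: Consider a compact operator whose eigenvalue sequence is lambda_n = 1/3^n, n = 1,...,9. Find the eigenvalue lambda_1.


The eigenvalue formula gives lambda_1 = 1/3^1
= 1/3
= 0.3333

0.3333


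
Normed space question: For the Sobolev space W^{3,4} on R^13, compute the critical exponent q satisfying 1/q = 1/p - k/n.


Using the Sobolev embedding formula: 1/q = 1/p - k/n
1/q = 1/4 - 3/13 = 1/52
q = 1/(1/52) = 52

52.0000


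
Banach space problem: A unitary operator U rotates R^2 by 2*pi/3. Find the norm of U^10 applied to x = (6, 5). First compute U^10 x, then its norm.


U is a rotation by theta = 2*pi/3
U^10 = rotation by 10*theta = 20*pi/3 = 2*pi/3 (mod 2*pi)
cos(2*pi/3) = -0.5000, sin(2*pi/3) = 0.8660
U^10 x = (-0.5000 * 6 - 0.8660 * 5, 0.8660 * 6 + -0.5000 * 5)
= (-7.3301, 2.6962)
||U^10 x|| = sqrt((-7.3301)^2 + 2.6962^2) = sqrt(61.0000) = 7.8102

7.8102


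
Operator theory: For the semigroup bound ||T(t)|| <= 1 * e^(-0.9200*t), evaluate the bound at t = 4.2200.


||T(4.2200)|| <= 1 * exp(-0.9200 * 4.2200)
= 1 * exp(-3.8824)
= 1 * 0.0206
= 0.0206

0.0206


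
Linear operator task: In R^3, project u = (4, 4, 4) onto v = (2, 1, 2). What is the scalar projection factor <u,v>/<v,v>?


Computing <u,v> = 4*2 + 4*1 + 4*2 = 20
Computing <v,v> = 2^2 + 1^2 + 2^2 = 9
Projection coefficient = 20/9 = 2.2222

2.2222


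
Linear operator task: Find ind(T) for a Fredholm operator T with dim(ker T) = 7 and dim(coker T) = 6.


The Fredholm index is defined as ind(T) = dim(ker T) - dim(coker T)
= 7 - 6
= 1

1


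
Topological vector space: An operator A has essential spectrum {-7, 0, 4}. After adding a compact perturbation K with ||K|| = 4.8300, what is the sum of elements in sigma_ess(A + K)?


By Weyl's theorem, the essential spectrum is invariant under compact perturbations.
sigma_ess(A + K) = sigma_ess(A) = {-7, 0, 4}
Sum = -7 + 0 + 4 = -3

-3


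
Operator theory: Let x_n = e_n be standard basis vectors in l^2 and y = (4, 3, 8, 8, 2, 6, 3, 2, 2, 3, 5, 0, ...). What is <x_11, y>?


x_11 = e_11 is the standard basis vector with 1 in position 11.
<x_11, y> = y_11 = 5
As n -> infinity, <x_n, y> -> 0, confirming weak convergence of (x_n) to 0.

5


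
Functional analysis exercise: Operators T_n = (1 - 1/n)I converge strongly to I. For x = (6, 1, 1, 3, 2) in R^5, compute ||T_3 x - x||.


T_3 x - x = (1 - 1/3)x - x = -x/3
||x|| = sqrt(51) = 7.1414
||T_3 x - x|| = ||x||/3 = 7.1414/3 = 2.3805

2.3805


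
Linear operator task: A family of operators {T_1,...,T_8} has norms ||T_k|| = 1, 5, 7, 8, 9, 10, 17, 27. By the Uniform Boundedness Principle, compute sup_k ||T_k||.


By the Uniform Boundedness Principle, the supremum of norms is finite.
sup_k ||T_k|| = max(1, 5, 7, 8, 9, 10, 17, 27) = 27

27


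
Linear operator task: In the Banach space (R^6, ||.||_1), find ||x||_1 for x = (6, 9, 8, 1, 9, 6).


The l^1 norm equals the sum of absolute values of all components.
||x||_1 = 6 + 9 + 8 + 1 + 9 + 6
= 39

39.0000


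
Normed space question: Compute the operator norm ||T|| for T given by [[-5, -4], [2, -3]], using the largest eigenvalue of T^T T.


A^T A = [[29, 14], [14, 25]]
trace(A^T A) = 54, det(A^T A) = 529
discriminant = 54^2 - 4*529 = 800
Largest eigenvalue of A^T A = (trace + sqrt(disc))/2 = 41.1421
||T|| = sqrt(41.1421) = 6.4142

6.4142


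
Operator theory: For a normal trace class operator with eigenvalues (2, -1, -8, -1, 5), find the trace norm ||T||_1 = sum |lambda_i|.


For a normal operator, singular values equal |eigenvalues|.
Trace norm = sum |lambda_i| = 2 + 1 + 8 + 1 + 5
= 17

17


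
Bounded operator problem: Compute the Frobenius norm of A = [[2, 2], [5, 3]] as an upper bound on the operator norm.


||A||_F^2 = sum a_ij^2
= 2^2 + 2^2 + 5^2 + 3^2
= 4 + 4 + 25 + 9 = 42
||A||_F = sqrt(42) = 6.4807

6.4807


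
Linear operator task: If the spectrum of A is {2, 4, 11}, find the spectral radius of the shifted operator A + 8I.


Spectrum of A + 8I = {10, 12, 19}
Spectral radius = max |lambda| over the shifted spectrum
= max(10, 12, 19) = 19

19


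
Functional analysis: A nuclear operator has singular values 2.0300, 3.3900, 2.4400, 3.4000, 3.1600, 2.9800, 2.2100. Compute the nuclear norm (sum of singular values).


The nuclear norm is the sum of all singular values.
||T||_1 = 2.0300 + 3.3900 + 2.4400 + 3.4000 + 3.1600 + 2.9800 + 2.2100
= 19.6100

19.6100


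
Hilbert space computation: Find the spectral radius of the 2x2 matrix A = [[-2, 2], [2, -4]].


For a 2x2 matrix, eigenvalues satisfy lambda^2 - (trace)*lambda + det = 0
trace = -2 + -4 = -6
det = -2*-4 - 2*2 = 4
discriminant = (-6)^2 - 4*(4) = 20
spectral radius = max |eigenvalue| = 5.2361

5.2361


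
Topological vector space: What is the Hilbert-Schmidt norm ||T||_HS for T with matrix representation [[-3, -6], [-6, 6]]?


The Hilbert-Schmidt norm is sqrt(sum of squares of all entries).
Sum of squares = (-3)^2 + (-6)^2 + (-6)^2 + 6^2
= 9 + 36 + 36 + 36 = 117
||T||_HS = sqrt(117) = 10.8167

10.8167


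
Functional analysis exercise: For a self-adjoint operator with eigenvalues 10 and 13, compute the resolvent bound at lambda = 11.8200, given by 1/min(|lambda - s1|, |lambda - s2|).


dist(11.8200, {10, 13}) = min(|11.8200 - 10|, |11.8200 - 13|)
= min(1.8200, 1.1800) = 1.1800
Resolvent bound = 1/1.1800 = 0.8475

0.8475


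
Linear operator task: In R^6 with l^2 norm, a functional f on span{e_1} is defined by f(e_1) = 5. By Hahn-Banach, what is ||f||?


The norm of f is given by ||f|| = sup_{||x||=1} |f(x)|.
On span{e_1}, ||e_1|| = 1, so ||f|| = |f(e_1)| / ||e_1||
= |5| / 1 = 5.0000

5.0000


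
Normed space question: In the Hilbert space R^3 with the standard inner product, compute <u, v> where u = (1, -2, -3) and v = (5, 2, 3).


Computing the standard inner product <u, v> = sum u_i * v_i
= 1*5 + -2*2 + -3*3
= 5 + -4 + -9
= -8

-8


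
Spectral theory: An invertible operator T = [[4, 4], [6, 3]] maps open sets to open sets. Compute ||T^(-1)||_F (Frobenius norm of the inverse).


det(T) = 4*3 - 4*6 = -12
T^(-1) = (1/-12) * [[3, -4], [-6, 4]] = [[-0.2500, 0.3333], [0.5000, -0.3333]]
||T^(-1)||_F^2 = (-0.2500)^2 + 0.3333^2 + 0.5000^2 + (-0.3333)^2 = 0.5347
||T^(-1)||_F = sqrt(0.5347) = 0.7312

0.7312


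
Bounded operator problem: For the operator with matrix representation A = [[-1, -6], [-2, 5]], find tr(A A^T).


trace(A * A^T) = sum of squares of all entries
= (-1)^2 + (-6)^2 + (-2)^2 + 5^2
= 1 + 36 + 4 + 25
= 66

66


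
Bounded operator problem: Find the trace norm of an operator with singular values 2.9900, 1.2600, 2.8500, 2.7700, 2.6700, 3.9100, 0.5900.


The nuclear norm is the sum of all singular values.
||T||_1 = 2.9900 + 1.2600 + 2.8500 + 2.7700 + 2.6700 + 3.9100 + 0.5900
= 17.0400

17.0400


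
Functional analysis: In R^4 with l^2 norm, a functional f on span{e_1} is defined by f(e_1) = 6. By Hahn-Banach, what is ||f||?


The norm of f is given by ||f|| = sup_{||x||=1} |f(x)|.
On span{e_1}, ||e_1|| = 1, so ||f|| = |f(e_1)| / ||e_1||
= |6| / 1 = 6.0000

6.0000


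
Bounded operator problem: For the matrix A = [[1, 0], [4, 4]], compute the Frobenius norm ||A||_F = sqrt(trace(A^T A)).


||A||_F^2 = sum a_ij^2
= 1^2 + 0^2 + 4^2 + 4^2
= 1 + 0 + 16 + 16 = 33
||A||_F = sqrt(33) = 5.7446

5.7446


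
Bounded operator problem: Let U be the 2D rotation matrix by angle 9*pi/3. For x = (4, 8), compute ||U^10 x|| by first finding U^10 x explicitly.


U is a rotation by theta = 9*pi/3
U^10 = rotation by 10*theta = 90*pi/3 = 0*pi/3 (mod 2*pi)
cos(0*pi/3) = 1.0000, sin(0*pi/3) = 0.0000
U^10 x = (1.0000 * 4 - 0.0000 * 8, 0.0000 * 4 + 1.0000 * 8)
= (4.0000, 8.0000)
||U^10 x|| = sqrt(4.0000^2 + 8.0000^2) = sqrt(80.0000) = 8.9443

8.9443


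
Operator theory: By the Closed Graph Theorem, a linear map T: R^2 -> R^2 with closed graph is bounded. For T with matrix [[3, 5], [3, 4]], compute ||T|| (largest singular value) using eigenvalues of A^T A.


A^T A = [[18, 27], [27, 41]]
trace(A^T A) = 59, det(A^T A) = 9
discriminant = 59^2 - 4*9 = 3445
Largest eigenvalue of A^T A = (trace + sqrt(disc))/2 = 58.8471
||T|| = sqrt(58.8471) = 7.6712

7.6712


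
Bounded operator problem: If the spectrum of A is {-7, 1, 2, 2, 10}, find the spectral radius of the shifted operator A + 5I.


Spectrum of A + 5I = {-2, 6, 7, 7, 15}
Spectral radius = max |lambda| over the shifted spectrum
= max(2, 6, 7, 7, 15) = 15

15


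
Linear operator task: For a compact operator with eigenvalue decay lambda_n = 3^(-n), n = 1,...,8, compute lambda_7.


The eigenvalue formula gives lambda_7 = 1/3^7
= 1/2187
= 4.5725e-04

4.5725e-04


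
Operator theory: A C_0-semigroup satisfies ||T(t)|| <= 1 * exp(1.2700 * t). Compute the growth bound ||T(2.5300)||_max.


||T(2.5300)|| <= 1 * exp(1.2700 * 2.5300)
= 1 * exp(3.2131)
= 1 * 24.8560
= 24.8560

24.8560


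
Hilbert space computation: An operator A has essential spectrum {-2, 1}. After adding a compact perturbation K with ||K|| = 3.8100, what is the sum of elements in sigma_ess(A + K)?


By Weyl's theorem, the essential spectrum is invariant under compact perturbations.
sigma_ess(A + K) = sigma_ess(A) = {-2, 1}
Sum = -2 + 1 = -1

-1


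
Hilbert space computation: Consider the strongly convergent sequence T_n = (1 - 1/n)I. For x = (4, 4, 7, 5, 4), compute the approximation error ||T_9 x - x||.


T_9 x - x = (1 - 1/9)x - x = -x/9
||x|| = sqrt(122) = 11.0454
||T_9 x - x|| = ||x||/9 = 11.0454/9 = 1.2273

1.2273


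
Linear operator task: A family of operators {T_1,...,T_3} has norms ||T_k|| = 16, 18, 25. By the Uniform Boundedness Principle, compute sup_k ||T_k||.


By the Uniform Boundedness Principle, the supremum of norms is finite.
sup_k ||T_k|| = max(16, 18, 25) = 25

25


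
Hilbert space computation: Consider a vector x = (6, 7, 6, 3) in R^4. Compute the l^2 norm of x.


The l^2 norm = (sum |x_i|^2)^(1/2)
Sum of 2th powers = 36 + 49 + 36 + 9 = 130
||x||_2 = (130)^(1/2) = 11.4018

11.4018


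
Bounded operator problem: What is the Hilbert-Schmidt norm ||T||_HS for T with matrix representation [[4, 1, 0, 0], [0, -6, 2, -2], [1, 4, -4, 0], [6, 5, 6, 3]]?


The Hilbert-Schmidt norm is sqrt(sum of squares of all entries).
Sum of squares = 4^2 + 1^2 + 0^2 + 0^2 + 0^2 + (-6)^2 + 2^2 + (-2)^2 + 1^2 + 4^2 + (-4)^2 + 0^2 + 6^2 + 5^2 + 6^2 + 3^2
= 16 + 1 + 0 + 0 + 0 + 36 + 4 + 4 + 1 + 16 + 16 + 0 + 36 + 25 + 36 + 9 = 200
||T||_HS = sqrt(200) = 14.1421

14.1421


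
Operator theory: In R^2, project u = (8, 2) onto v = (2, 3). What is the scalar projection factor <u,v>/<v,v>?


Computing <u,v> = 8*2 + 2*3 = 22
Computing <v,v> = 2^2 + 3^2 = 13
Projection coefficient = 22/13 = 1.6923

1.6923


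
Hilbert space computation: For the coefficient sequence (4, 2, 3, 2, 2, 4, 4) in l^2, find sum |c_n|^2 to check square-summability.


sum |c_n|^2 = 4^2 + 2^2 + 3^2 + 2^2 + 2^2 + 4^2 + 4^2
= 16 + 4 + 9 + 4 + 4 + 16 + 16
= 69

69


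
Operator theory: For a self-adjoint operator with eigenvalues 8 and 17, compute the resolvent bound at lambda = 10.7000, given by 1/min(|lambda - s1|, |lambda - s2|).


dist(10.7000, {8, 17}) = min(|10.7000 - 8|, |10.7000 - 17|)
= min(2.7000, 6.3000) = 2.7000
Resolvent bound = 1/2.7000 = 0.3704

0.3704


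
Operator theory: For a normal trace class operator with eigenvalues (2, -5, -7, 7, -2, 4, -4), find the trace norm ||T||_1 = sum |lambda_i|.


For a normal operator, singular values equal |eigenvalues|.
Trace norm = sum |lambda_i| = 2 + 5 + 7 + 7 + 2 + 4 + 4
= 31

31


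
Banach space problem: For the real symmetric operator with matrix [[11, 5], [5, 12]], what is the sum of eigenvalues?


For a self-adjoint (symmetric) matrix, the eigenvalues are real.
The sum of eigenvalues equals the trace of the matrix.
trace = 11 + 12 = 23

23


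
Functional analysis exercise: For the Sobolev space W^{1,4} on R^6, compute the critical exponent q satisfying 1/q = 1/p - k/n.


Using the Sobolev embedding formula: 1/q = 1/p - k/n
1/q = 1/4 - 1/6 = 1/12
q = 1/(1/12) = 12

12.0000


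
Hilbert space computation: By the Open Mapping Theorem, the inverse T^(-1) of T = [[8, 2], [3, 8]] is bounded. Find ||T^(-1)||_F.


det(T) = 8*8 - 2*3 = 58
T^(-1) = (1/58) * [[8, -2], [-3, 8]] = [[0.1379, -0.0345], [-0.0517, 0.1379]]
||T^(-1)||_F^2 = 0.1379^2 + (-0.0345)^2 + (-0.0517)^2 + 0.1379^2 = 0.0419
||T^(-1)||_F = sqrt(0.0419) = 0.2047

0.2047


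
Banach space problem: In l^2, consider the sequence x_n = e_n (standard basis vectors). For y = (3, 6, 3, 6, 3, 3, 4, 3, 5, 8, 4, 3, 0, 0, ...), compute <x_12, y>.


x_12 = e_12 is the standard basis vector with 1 in position 12.
<x_12, y> = y_12 = 3
As n -> infinity, <x_n, y> -> 0, confirming weak convergence of (x_n) to 0.

3


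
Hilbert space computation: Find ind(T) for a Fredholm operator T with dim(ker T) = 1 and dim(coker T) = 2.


The Fredholm index is defined as ind(T) = dim(ker T) - dim(coker T)
= 1 - 2
= -1

-1


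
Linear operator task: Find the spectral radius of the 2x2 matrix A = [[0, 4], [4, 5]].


For a 2x2 matrix, eigenvalues satisfy lambda^2 - (trace)*lambda + det = 0
trace = 0 + 5 = 5
det = 0*5 - 4*4 = -16
discriminant = 5^2 - 4*(-16) = 89
spectral radius = max |eigenvalue| = 7.2170

7.2170


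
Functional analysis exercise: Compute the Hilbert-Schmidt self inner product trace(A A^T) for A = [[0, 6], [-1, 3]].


trace(A * A^T) = sum of squares of all entries
= 0^2 + 6^2 + (-1)^2 + 3^2
= 0 + 36 + 1 + 9
= 46

46


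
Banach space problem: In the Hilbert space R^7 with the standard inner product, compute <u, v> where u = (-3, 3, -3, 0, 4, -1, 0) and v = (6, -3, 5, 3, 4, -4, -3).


Computing the standard inner product <u, v> = sum u_i * v_i
= -3*6 + 3*-3 + -3*5 + 0*3 + 4*4 + -1*-4 + 0*-3
= -18 + -9 + -15 + 0 + 16 + 4 + 0
= -22

-22


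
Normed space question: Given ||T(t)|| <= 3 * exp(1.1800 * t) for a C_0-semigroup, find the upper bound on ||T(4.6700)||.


||T(4.6700)|| <= 3 * exp(1.1800 * 4.6700)
= 3 * exp(5.5106)
= 3 * 247.2995
= 741.8984

741.8984


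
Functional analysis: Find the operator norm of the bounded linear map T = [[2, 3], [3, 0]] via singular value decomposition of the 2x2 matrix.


A^T A = [[13, 6], [6, 9]]
trace(A^T A) = 22, det(A^T A) = 81
discriminant = 22^2 - 4*81 = 160
Largest eigenvalue of A^T A = (trace + sqrt(disc))/2 = 17.3246
||T|| = sqrt(17.3246) = 4.1623

4.1623


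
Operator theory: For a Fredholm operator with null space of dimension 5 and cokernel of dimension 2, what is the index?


The Fredholm index is defined as ind(T) = dim(ker T) - dim(coker T)
= 5 - 2
= 3

3


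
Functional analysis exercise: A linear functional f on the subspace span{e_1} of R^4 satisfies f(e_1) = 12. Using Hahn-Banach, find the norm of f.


The norm of f is given by ||f|| = sup_{||x||=1} |f(x)|.
On span{e_1}, ||e_1|| = 1, so ||f|| = |f(e_1)| / ||e_1||
= |12| / 1 = 12.0000

12.0000


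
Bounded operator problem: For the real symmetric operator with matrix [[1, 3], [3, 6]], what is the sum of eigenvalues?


For a self-adjoint (symmetric) matrix, the eigenvalues are real.
The sum of eigenvalues equals the trace of the matrix.
trace = 1 + 6 = 7

7


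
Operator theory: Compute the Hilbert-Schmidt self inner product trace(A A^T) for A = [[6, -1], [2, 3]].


trace(A * A^T) = sum of squares of all entries
= 6^2 + (-1)^2 + 2^2 + 3^2
= 36 + 1 + 4 + 9
= 50

50


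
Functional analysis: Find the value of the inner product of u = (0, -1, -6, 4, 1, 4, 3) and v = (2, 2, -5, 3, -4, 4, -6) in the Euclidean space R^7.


Computing the standard inner product <u, v> = sum u_i * v_i
= 0*2 + -1*2 + -6*-5 + 4*3 + 1*-4 + 4*4 + 3*-6
= 0 + -2 + 30 + 12 + -4 + 16 + -18
= 34

34


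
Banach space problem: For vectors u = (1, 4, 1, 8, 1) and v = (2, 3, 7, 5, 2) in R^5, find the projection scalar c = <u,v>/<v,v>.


Computing <u,v> = 1*2 + 4*3 + 1*7 + 8*5 + 1*2 = 63
Computing <v,v> = 2^2 + 3^2 + 7^2 + 5^2 + 2^2 = 91
Projection coefficient = 63/91 = 0.6923

0.6923


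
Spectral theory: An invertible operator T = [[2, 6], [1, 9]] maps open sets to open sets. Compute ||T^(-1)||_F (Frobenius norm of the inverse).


det(T) = 2*9 - 6*1 = 12
T^(-1) = (1/12) * [[9, -6], [-1, 2]] = [[0.7500, -0.5000], [-0.0833, 0.1667]]
||T^(-1)||_F^2 = 0.7500^2 + (-0.5000)^2 + (-0.0833)^2 + 0.1667^2 = 0.8472
||T^(-1)||_F = sqrt(0.8472) = 0.9204

0.9204


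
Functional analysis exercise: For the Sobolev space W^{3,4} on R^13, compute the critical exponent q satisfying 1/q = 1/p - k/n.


Using the Sobolev embedding formula: 1/q = 1/p - k/n
1/q = 1/4 - 3/13 = 1/52
q = 1/(1/52) = 52

52.0000


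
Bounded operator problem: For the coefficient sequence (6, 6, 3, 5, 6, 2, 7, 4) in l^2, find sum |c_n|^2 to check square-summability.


sum |c_n|^2 = 6^2 + 6^2 + 3^2 + 5^2 + 6^2 + 2^2 + 7^2 + 4^2
= 36 + 36 + 9 + 25 + 36 + 4 + 49 + 16
= 211

211


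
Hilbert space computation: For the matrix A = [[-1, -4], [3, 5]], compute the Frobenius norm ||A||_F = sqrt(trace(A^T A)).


||A||_F^2 = sum a_ij^2
= (-1)^2 + (-4)^2 + 3^2 + 5^2
= 1 + 16 + 9 + 25 = 51
||A||_F = sqrt(51) = 7.1414

7.1414


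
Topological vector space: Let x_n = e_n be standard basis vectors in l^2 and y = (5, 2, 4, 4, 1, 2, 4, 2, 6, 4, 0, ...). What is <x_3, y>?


x_3 = e_3 is the standard basis vector with 1 in position 3.
<x_3, y> = y_3 = 4
As n -> infinity, <x_n, y> -> 0, confirming weak convergence of (x_n) to 0.

4


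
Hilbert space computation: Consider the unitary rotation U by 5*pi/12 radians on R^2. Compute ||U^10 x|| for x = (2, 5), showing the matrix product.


U is a rotation by theta = 5*pi/12
U^10 = rotation by 10*theta = 50*pi/12 = 2*pi/12 (mod 2*pi)
cos(2*pi/12) = 0.8660, sin(2*pi/12) = 0.5000
U^10 x = (0.8660 * 2 - 0.5000 * 5, 0.5000 * 2 + 0.8660 * 5)
= (-0.7679, 5.3301)
||U^10 x|| = sqrt((-0.7679)^2 + 5.3301^2) = sqrt(29.0000) = 5.3852

5.3852


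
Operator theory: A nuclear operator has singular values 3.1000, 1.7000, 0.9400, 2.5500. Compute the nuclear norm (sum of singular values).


The nuclear norm is the sum of all singular values.
||T||_1 = 3.1000 + 1.7000 + 0.9400 + 2.5500
= 8.2900

8.2900


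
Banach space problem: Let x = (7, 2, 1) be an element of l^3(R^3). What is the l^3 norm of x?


The l^3 norm = (sum |x_i|^3)^(1/3)
Sum of 3th powers = 343 + 8 + 1 = 352
||x||_3 = (352)^(1/3) = 7.0607

7.0607


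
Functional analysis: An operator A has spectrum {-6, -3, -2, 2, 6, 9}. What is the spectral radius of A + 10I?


Spectrum of A + 10I = {4, 7, 8, 12, 16, 19}
Spectral radius = max |lambda| over the shifted spectrum
= max(4, 7, 8, 12, 16, 19) = 19

19


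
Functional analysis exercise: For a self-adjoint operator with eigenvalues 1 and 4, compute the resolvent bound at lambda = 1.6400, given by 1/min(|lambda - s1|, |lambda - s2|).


dist(1.6400, {1, 4}) = min(|1.6400 - 1|, |1.6400 - 4|)
= min(0.6400, 2.3600) = 0.6400
Resolvent bound = 1/0.6400 = 1.5625

1.5625


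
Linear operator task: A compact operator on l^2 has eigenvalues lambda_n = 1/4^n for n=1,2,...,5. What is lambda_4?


The eigenvalue formula gives lambda_4 = 1/4^4
= 1/256
= 0.0039

0.0039


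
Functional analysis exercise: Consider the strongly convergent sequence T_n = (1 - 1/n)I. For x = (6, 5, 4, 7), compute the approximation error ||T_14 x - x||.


T_14 x - x = (1 - 1/14)x - x = -x/14
||x|| = sqrt(126) = 11.2250
||T_14 x - x|| = ||x||/14 = 11.2250/14 = 0.8018

0.8018


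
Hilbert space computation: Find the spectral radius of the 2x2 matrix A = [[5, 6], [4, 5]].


For a 2x2 matrix, eigenvalues satisfy lambda^2 - (trace)*lambda + det = 0
trace = 5 + 5 = 10
det = 5*5 - 6*4 = 1
discriminant = 10^2 - 4*(1) = 96
spectral radius = max |eigenvalue| = 9.8990

9.8990


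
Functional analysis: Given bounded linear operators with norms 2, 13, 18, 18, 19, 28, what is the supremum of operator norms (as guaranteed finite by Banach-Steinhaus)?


By the Uniform Boundedness Principle, the supremum of norms is finite.
sup_k ||T_k|| = max(2, 13, 18, 18, 19, 28) = 28

28


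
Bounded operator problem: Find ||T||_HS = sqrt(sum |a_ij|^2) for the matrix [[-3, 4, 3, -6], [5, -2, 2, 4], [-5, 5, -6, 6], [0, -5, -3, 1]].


The Hilbert-Schmidt norm is sqrt(sum of squares of all entries).
Sum of squares = (-3)^2 + 4^2 + 3^2 + (-6)^2 + 5^2 + (-2)^2 + 2^2 + 4^2 + (-5)^2 + 5^2 + (-6)^2 + 6^2 + 0^2 + (-5)^2 + (-3)^2 + 1^2
= 9 + 16 + 9 + 36 + 25 + 4 + 4 + 16 + 25 + 25 + 36 + 36 + 0 + 25 + 9 + 1 = 276
||T||_HS = sqrt(276) = 16.6132

16.6132


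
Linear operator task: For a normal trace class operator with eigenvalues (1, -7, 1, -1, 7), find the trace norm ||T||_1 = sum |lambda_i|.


For a normal operator, singular values equal |eigenvalues|.
Trace norm = sum |lambda_i| = 1 + 7 + 1 + 1 + 7
= 17

17


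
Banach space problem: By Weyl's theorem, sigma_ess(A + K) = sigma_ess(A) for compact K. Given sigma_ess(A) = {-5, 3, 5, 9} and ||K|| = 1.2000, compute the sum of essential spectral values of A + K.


By Weyl's theorem, the essential spectrum is invariant under compact perturbations.
sigma_ess(A + K) = sigma_ess(A) = {-5, 3, 5, 9}
Sum = -5 + 3 + 5 + 9 = 12

12


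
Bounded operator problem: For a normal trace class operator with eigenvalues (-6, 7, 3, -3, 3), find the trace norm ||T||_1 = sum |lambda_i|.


For a normal operator, singular values equal |eigenvalues|.
Trace norm = sum |lambda_i| = 6 + 7 + 3 + 3 + 3
= 22

22


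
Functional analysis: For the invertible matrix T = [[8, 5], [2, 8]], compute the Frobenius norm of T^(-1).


det(T) = 8*8 - 5*2 = 54
T^(-1) = (1/54) * [[8, -5], [-2, 8]] = [[0.1481, -0.0926], [-0.0370, 0.1481]]
||T^(-1)||_F^2 = 0.1481^2 + (-0.0926)^2 + (-0.0370)^2 + 0.1481^2 = 0.0538
||T^(-1)||_F = sqrt(0.0538) = 0.2320

0.2320


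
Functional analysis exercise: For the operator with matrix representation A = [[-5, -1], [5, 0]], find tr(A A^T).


trace(A * A^T) = sum of squares of all entries
= (-5)^2 + (-1)^2 + 5^2 + 0^2
= 25 + 1 + 25 + 0
= 51

51


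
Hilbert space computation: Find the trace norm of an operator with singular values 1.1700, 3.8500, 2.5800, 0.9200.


The nuclear norm is the sum of all singular values.
||T||_1 = 1.1700 + 3.8500 + 2.5800 + 0.9200
= 8.5200

8.5200


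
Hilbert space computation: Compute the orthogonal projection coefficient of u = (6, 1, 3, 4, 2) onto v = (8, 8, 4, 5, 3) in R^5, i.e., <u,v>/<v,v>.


Computing <u,v> = 6*8 + 1*8 + 3*4 + 4*5 + 2*3 = 94
Computing <v,v> = 8^2 + 8^2 + 4^2 + 5^2 + 3^2 = 178
Projection coefficient = 94/178 = 0.5281

0.5281


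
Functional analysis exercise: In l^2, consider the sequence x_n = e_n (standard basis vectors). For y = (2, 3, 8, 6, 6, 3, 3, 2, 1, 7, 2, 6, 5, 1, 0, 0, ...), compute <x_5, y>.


x_5 = e_5 is the standard basis vector with 1 in position 5.
<x_5, y> = y_5 = 6
As n -> infinity, <x_n, y> -> 0, confirming weak convergence of (x_n) to 0.

6


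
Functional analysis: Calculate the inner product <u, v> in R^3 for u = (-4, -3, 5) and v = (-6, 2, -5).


Computing the standard inner product <u, v> = sum u_i * v_i
= -4*-6 + -3*2 + 5*-5
= 24 + -6 + -25
= -7

-7


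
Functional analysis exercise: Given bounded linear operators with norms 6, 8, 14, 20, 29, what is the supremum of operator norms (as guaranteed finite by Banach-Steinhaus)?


By the Uniform Boundedness Principle, the supremum of norms is finite.
sup_k ||T_k|| = max(6, 8, 14, 20, 29) = 29

29


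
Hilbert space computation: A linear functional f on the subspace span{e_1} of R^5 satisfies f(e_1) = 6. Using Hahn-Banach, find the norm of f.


The norm of f is given by ||f|| = sup_{||x||=1} |f(x)|.
On span{e_1}, ||e_1|| = 1, so ||f|| = |f(e_1)| / ||e_1||
= |6| / 1 = 6.0000

6.0000


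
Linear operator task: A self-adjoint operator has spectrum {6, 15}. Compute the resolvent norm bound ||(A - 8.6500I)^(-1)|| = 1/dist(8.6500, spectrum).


dist(8.6500, {6, 15}) = min(|8.6500 - 6|, |8.6500 - 15|)
= min(2.6500, 6.3500) = 2.6500
Resolvent bound = 1/2.6500 = 0.3774

0.3774


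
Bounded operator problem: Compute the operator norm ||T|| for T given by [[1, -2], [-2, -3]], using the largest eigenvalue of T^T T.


A^T A = [[5, 4], [4, 13]]
trace(A^T A) = 18, det(A^T A) = 49
discriminant = 18^2 - 4*49 = 128
Largest eigenvalue of A^T A = (trace + sqrt(disc))/2 = 14.6569
||T|| = sqrt(14.6569) = 3.8284

3.8284
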